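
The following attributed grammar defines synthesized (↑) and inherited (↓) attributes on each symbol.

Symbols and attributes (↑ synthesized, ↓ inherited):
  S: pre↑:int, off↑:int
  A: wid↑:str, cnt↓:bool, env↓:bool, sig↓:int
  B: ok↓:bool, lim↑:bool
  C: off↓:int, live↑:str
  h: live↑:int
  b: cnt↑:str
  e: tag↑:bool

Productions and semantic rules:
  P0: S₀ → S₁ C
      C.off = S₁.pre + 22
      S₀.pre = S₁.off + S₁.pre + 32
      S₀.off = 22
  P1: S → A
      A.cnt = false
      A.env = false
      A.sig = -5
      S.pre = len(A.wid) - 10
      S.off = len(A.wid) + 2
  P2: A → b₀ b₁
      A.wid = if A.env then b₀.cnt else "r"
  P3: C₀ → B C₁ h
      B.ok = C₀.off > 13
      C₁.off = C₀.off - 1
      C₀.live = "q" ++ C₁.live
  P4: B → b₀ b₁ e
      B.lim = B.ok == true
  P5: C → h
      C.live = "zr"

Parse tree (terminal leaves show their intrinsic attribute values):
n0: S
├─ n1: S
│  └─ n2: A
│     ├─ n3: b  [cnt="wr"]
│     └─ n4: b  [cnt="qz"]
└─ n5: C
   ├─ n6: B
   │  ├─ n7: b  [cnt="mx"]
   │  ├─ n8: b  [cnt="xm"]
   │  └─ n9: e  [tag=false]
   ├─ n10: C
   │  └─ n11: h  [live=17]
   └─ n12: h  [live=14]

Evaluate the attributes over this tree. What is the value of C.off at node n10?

1. n2.cnt = false  [false]
2. n2.env = false  [false]
3. n2.sig = -5  [-5]
4. n3.cnt = "wr"  [terminal]
5. n4.cnt = "qz"  [terminal]
6. n2.wid = "r"  [if A.env then b₀.cnt else "r"]
7. n1.pre = -9  [len(A.wid) - 10]
8. n1.off = 3  [len(A.wid) + 2]
9. n5.off = 13  [S₁.pre + 22]
10. n6.ok = false  [C₀.off > 13]
11. n7.cnt = "mx"  [terminal]
12. n8.cnt = "xm"  [terminal]
13. n9.tag = false  [terminal]
14. n6.lim = false  [B.ok == true]
15. n10.off = 12  [C₀.off - 1]
16. n11.live = 17  [terminal]
17. n10.live = "zr"  ["zr"]
18. n12.live = 14  [terminal]
19. n5.live = "qzr"  ["q" ++ C₁.live]
20. n0.pre = 26  [S₁.off + S₁.pre + 32]
21. n0.off = 22  [22]

12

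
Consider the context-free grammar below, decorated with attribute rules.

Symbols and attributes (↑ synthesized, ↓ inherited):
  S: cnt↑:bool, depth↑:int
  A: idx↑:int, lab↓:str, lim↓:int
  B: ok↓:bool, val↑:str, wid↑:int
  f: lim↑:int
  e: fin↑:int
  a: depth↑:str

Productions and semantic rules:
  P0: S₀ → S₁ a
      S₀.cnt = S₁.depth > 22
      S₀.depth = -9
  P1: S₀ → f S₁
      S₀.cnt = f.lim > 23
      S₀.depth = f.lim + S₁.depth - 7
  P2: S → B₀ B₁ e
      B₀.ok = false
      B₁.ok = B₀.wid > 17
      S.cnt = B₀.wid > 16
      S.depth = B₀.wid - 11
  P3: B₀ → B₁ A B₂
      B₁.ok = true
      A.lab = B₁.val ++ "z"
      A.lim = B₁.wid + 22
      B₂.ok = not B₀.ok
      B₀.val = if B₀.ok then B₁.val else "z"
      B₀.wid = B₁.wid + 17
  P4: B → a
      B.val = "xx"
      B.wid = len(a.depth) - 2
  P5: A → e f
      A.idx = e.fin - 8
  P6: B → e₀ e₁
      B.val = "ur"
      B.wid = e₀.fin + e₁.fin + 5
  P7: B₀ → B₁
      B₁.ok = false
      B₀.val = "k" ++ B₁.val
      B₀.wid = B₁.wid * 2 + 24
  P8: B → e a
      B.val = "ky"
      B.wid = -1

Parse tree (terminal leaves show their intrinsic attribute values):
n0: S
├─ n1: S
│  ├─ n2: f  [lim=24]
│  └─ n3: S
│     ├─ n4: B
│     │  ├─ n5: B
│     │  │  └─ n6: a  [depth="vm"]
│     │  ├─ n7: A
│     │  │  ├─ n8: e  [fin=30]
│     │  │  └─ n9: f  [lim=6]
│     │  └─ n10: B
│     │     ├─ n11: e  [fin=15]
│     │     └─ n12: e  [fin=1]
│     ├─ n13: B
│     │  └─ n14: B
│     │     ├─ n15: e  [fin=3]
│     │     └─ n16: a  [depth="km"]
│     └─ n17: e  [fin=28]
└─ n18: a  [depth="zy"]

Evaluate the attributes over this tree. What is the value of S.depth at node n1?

23

1. n2.lim = 24  [terminal]
2. n4.ok = false  [false]
3. n5.ok = true  [true]
4. n6.depth = "vm"  [terminal]
5. n5.val = "xx"  ["xx"]
6. n5.wid = 0  [len(a.depth) - 2]
7. n7.lab = "xxz"  [B₁.val ++ "z"]
8. n7.lim = 22  [B₁.wid + 22]
9. n8.fin = 30  [terminal]
10. n9.lim = 6  [terminal]
11. n7.idx = 22  [e.fin - 8]
12. n10.ok = true  [not B₀.ok]
13. n11.fin = 15  [terminal]
14. n12.fin = 1  [terminal]
15. n10.val = "ur"  ["ur"]
16. n10.wid = 21  [e₀.fin + e₁.fin + 5]
17. n4.val = "z"  [if B₀.ok then B₁.val else "z"]
18. n4.wid = 17  [B₁.wid + 17]
19. n13.ok = false  [B₀.wid > 17]
20. n14.ok = false  [false]
21. n15.fin = 3  [terminal]
22. n16.depth = "km"  [terminal]
23. n14.val = "ky"  ["ky"]
24. n14.wid = -1  [-1]
25. n13.val = "kky"  ["k" ++ B₁.val]
26. n13.wid = 22  [B₁.wid * 2 + 24]
27. n17.fin = 28  [terminal]
28. n3.cnt = true  [B₀.wid > 16]
29. n3.depth = 6  [B₀.wid - 11]
30. n1.cnt = true  [f.lim > 23]
31. n1.depth = 23  [f.lim + S₁.depth - 7]
32. n18.depth = "zy"  [terminal]
33. n0.cnt = true  [S₁.depth > 22]
34. n0.depth = -9  [-9]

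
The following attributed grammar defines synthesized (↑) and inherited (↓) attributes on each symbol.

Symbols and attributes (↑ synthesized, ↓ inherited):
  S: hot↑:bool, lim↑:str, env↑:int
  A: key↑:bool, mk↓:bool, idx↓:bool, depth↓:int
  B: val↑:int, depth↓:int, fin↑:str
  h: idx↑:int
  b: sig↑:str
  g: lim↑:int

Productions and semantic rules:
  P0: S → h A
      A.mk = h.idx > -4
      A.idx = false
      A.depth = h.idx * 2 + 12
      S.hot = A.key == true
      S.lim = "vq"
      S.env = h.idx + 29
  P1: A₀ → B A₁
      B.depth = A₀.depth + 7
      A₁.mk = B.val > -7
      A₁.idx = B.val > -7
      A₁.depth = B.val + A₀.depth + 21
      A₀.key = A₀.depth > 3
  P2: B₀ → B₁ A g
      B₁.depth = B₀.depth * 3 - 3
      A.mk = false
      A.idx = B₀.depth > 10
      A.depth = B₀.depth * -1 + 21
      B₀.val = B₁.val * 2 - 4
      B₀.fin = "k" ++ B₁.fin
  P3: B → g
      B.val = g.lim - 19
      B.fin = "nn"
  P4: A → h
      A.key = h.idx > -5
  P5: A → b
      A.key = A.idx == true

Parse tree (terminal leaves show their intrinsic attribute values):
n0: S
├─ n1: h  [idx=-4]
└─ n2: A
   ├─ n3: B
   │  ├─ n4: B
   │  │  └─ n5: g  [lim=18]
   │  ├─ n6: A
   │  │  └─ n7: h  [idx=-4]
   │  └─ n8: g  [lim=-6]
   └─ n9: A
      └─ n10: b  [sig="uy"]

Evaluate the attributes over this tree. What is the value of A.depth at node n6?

10

1. n1.idx = -4  [terminal]
2. n2.mk = false  [h.idx > -4]
3. n2.idx = false  [false]
4. n2.depth = 4  [h.idx * 2 + 12]
5. n3.depth = 11  [A₀.depth + 7]
6. n4.depth = 30  [B₀.depth * 3 - 3]
7. n5.lim = 18  [terminal]
8. n4.val = -1  [g.lim - 19]
9. n4.fin = "nn"  ["nn"]
10. n6.mk = false  [false]
11. n6.idx = true  [B₀.depth > 10]
12. n6.depth = 10  [B₀.depth * -1 + 21]
13. n7.idx = -4  [terminal]
14. n6.key = true  [h.idx > -5]
15. n8.lim = -6  [terminal]
16. n3.val = -6  [B₁.val * 2 - 4]
17. n3.fin = "knn"  ["k" ++ B₁.fin]
18. n9.mk = true  [B.val > -7]
19. n9.idx = true  [B.val > -7]
20. n9.depth = 19  [B.val + A₀.depth + 21]
21. n10.sig = "uy"  [terminal]
22. n9.key = true  [A.idx == true]
23. n2.key = true  [A₀.depth > 3]
24. n0.hot = true  [A.key == true]
25. n0.lim = "vq"  ["vq"]
26. n0.env = 25  [h.idx + 29]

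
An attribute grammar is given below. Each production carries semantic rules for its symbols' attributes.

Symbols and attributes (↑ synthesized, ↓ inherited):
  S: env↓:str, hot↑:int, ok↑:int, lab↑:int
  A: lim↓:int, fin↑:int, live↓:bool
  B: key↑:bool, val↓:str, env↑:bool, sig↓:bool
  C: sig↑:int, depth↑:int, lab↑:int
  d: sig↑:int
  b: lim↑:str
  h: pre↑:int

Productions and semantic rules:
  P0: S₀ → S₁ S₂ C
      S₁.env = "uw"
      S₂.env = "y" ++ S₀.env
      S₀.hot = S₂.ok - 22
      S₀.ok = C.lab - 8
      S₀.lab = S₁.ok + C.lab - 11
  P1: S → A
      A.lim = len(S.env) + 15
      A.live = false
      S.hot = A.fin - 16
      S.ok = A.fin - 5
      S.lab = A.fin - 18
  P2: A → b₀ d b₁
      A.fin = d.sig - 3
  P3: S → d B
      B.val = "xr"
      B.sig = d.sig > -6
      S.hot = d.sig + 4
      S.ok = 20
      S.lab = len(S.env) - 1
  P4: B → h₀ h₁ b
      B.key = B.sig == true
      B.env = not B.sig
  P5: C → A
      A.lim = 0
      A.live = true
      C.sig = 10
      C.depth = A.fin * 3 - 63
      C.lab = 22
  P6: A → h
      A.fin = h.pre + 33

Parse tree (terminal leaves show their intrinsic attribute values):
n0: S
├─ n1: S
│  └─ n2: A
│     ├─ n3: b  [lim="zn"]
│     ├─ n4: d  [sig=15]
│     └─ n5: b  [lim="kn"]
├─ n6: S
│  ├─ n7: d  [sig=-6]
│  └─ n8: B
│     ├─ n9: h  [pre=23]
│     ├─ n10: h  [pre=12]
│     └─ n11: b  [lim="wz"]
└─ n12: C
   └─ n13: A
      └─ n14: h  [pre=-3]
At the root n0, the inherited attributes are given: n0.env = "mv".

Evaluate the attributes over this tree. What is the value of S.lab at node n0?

1. n0.env = "mv"  [given at root]
2. n1.env = "uw"  ["uw"]
3. n2.lim = 17  [len(S.env) + 15]
4. n2.live = false  [false]
5. n3.lim = "zn"  [terminal]
6. n4.sig = 15  [terminal]
7. n5.lim = "kn"  [terminal]
8. n2.fin = 12  [d.sig - 3]
9. n1.hot = -4  [A.fin - 16]
10. n1.ok = 7  [A.fin - 5]
11. n1.lab = -6  [A.fin - 18]
12. n6.env = "ymv"  ["y" ++ S₀.env]
13. n7.sig = -6  [terminal]
14. n8.val = "xr"  ["xr"]
15. n8.sig = false  [d.sig > -6]
16. n9.pre = 23  [terminal]
17. n10.pre = 12  [terminal]
18. n11.lim = "wz"  [terminal]
19. n8.key = false  [B.sig == true]
20. n8.env = true  [not B.sig]
21. n6.hot = -2  [d.sig + 4]
22. n6.ok = 20  [20]
23. n6.lab = 2  [len(S.env) - 1]
24. n13.lim = 0  [0]
25. n13.live = true  [true]
26. n14.pre = -3  [terminal]
27. n13.fin = 30  [h.pre + 33]
28. n12.sig = 10  [10]
29. n12.depth = 27  [A.fin * 3 - 63]
30. n12.lab = 22  [22]
31. n0.hot = -2  [S₂.ok - 22]
32. n0.ok = 14  [C.lab - 8]
33. n0.lab = 18  [S₁.ok + C.lab - 11]

18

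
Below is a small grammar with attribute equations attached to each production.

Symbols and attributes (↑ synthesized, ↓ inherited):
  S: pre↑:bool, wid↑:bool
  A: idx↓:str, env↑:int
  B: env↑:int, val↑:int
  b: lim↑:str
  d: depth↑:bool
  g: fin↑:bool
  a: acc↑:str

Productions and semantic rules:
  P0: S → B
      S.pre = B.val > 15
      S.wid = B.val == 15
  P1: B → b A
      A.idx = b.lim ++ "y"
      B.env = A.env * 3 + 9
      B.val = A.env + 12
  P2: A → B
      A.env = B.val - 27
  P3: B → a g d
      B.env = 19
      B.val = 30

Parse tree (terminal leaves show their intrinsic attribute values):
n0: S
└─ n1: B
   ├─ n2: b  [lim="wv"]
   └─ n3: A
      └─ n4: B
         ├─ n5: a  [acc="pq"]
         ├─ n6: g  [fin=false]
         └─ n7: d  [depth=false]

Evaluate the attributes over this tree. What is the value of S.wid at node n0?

1. n2.lim = "wv"  [terminal]
2. n3.idx = "wvy"  [b.lim ++ "y"]
3. n5.acc = "pq"  [terminal]
4. n6.fin = false  [terminal]
5. n7.depth = false  [terminal]
6. n4.env = 19  [19]
7. n4.val = 30  [30]
8. n3.env = 3  [B.val - 27]
9. n1.env = 18  [A.env * 3 + 9]
10. n1.val = 15  [A.env + 12]
11. n0.pre = false  [B.val > 15]
12. n0.wid = true  [B.val == 15]

true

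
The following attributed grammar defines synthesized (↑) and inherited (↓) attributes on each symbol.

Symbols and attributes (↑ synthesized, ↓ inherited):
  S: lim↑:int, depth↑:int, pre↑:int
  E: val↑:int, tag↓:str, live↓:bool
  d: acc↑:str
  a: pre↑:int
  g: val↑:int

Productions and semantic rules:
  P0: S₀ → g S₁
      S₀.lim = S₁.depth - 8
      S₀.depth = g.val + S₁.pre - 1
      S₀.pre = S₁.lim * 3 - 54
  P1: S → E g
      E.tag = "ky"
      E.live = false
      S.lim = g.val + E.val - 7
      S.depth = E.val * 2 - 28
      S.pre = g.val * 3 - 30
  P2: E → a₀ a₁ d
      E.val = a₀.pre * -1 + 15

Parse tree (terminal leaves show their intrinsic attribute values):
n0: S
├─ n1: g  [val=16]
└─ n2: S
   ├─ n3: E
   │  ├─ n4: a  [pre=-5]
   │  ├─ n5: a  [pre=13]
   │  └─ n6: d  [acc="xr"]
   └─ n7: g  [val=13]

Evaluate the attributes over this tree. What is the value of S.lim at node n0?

4

1. n1.val = 16  [terminal]
2. n3.tag = "ky"  ["ky"]
3. n3.live = false  [false]
4. n4.pre = -5  [terminal]
5. n5.pre = 13  [terminal]
6. n6.acc = "xr"  [terminal]
7. n3.val = 20  [a₀.pre * -1 + 15]
8. n7.val = 13  [terminal]
9. n2.lim = 26  [g.val + E.val - 7]
10. n2.depth = 12  [E.val * 2 - 28]
11. n2.pre = 9  [g.val * 3 - 30]
12. n0.lim = 4  [S₁.depth - 8]
13. n0.depth = 24  [g.val + S₁.pre - 1]
14. n0.pre = 24  [S₁.lim * 3 - 54]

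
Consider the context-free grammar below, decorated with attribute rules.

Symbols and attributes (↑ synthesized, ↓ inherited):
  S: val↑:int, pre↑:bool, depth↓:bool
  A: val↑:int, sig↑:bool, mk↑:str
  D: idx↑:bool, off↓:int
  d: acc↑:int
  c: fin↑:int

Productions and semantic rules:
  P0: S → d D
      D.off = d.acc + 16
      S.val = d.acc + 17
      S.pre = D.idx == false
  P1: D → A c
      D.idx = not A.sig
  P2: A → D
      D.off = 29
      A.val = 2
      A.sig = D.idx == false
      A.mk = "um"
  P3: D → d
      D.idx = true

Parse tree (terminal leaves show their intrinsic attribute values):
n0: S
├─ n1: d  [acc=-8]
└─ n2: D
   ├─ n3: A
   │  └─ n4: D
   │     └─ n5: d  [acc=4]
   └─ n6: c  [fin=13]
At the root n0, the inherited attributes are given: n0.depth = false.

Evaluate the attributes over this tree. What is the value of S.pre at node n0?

1. n0.depth = false  [given at root]
2. n1.acc = -8  [terminal]
3. n2.off = 8  [d.acc + 16]
4. n4.off = 29  [29]
5. n5.acc = 4  [terminal]
6. n4.idx = true  [true]
7. n3.val = 2  [2]
8. n3.sig = false  [D.idx == false]
9. n3.mk = "um"  ["um"]
10. n6.fin = 13  [terminal]
11. n2.idx = true  [not A.sig]
12. n0.val = 9  [d.acc + 17]
13. n0.pre = false  [D.idx == false]

false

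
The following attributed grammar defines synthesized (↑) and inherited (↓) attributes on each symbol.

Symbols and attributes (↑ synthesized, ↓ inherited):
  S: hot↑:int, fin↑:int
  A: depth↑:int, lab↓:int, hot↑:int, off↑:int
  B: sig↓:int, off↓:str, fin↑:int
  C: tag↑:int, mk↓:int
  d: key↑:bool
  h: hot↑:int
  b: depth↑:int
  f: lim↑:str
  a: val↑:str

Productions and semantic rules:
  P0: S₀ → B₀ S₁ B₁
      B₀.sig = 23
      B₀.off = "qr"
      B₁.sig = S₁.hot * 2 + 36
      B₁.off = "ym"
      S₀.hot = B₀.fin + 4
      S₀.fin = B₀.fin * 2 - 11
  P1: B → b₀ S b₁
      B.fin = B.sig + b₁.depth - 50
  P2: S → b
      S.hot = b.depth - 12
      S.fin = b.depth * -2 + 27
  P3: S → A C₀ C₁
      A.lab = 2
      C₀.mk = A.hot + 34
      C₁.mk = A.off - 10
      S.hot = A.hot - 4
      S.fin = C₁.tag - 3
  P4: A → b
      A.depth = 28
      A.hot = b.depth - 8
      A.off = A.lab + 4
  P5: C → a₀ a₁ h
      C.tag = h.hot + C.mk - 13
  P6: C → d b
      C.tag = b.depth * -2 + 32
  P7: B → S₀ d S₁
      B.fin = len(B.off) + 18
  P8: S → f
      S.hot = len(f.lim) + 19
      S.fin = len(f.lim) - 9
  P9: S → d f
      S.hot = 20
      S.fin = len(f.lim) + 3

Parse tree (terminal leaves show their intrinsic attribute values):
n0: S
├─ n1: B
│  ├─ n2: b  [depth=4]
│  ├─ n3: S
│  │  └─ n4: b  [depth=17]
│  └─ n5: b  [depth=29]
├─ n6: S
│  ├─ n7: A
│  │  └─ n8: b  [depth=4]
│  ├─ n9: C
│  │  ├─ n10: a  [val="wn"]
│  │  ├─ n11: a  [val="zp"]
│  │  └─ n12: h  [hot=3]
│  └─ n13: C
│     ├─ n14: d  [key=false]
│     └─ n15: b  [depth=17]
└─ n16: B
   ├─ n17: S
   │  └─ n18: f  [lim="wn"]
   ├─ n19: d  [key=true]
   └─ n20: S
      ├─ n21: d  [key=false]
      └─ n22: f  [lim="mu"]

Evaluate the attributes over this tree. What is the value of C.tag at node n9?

1. n1.sig = 23  [23]
2. n1.off = "qr"  ["qr"]
3. n2.depth = 4  [terminal]
4. n4.depth = 17  [terminal]
5. n3.hot = 5  [b.depth - 12]
6. n3.fin = -7  [b.depth * -2 + 27]
7. n5.depth = 29  [terminal]
8. n1.fin = 2  [B.sig + b₁.depth - 50]
9. n7.lab = 2  [2]
10. n8.depth = 4  [terminal]
11. n7.depth = 28  [28]
12. n7.hot = -4  [b.depth - 8]
13. n7.off = 6  [A.lab + 4]
14. n9.mk = 30  [A.hot + 34]
15. n10.val = "wn"  [terminal]
16. n11.val = "zp"  [terminal]
17. n12.hot = 3  [terminal]
18. n9.tag = 20  [h.hot + C.mk - 13]
19. n13.mk = -4  [A.off - 10]
20. n14.key = false  [terminal]
21. n15.depth = 17  [terminal]
22. n13.tag = -2  [b.depth * -2 + 32]
23. n6.hot = -8  [A.hot - 4]
24. n6.fin = -5  [C₁.tag - 3]
25. n16.sig = 20  [S₁.hot * 2 + 36]
26. n16.off = "ym"  ["ym"]
27. n18.lim = "wn"  [terminal]
28. n17.hot = 21  [len(f.lim) + 19]
29. n17.fin = -7  [len(f.lim) - 9]
30. n19.key = true  [terminal]
31. n21.key = false  [terminal]
32. n22.lim = "mu"  [terminal]
33. n20.hot = 20  [20]
34. n20.fin = 5  [len(f.lim) + 3]
35. n16.fin = 20  [len(B.off) + 18]
36. n0.hot = 6  [B₀.fin + 4]
37. n0.fin = -7  [B₀.fin * 2 - 11]

20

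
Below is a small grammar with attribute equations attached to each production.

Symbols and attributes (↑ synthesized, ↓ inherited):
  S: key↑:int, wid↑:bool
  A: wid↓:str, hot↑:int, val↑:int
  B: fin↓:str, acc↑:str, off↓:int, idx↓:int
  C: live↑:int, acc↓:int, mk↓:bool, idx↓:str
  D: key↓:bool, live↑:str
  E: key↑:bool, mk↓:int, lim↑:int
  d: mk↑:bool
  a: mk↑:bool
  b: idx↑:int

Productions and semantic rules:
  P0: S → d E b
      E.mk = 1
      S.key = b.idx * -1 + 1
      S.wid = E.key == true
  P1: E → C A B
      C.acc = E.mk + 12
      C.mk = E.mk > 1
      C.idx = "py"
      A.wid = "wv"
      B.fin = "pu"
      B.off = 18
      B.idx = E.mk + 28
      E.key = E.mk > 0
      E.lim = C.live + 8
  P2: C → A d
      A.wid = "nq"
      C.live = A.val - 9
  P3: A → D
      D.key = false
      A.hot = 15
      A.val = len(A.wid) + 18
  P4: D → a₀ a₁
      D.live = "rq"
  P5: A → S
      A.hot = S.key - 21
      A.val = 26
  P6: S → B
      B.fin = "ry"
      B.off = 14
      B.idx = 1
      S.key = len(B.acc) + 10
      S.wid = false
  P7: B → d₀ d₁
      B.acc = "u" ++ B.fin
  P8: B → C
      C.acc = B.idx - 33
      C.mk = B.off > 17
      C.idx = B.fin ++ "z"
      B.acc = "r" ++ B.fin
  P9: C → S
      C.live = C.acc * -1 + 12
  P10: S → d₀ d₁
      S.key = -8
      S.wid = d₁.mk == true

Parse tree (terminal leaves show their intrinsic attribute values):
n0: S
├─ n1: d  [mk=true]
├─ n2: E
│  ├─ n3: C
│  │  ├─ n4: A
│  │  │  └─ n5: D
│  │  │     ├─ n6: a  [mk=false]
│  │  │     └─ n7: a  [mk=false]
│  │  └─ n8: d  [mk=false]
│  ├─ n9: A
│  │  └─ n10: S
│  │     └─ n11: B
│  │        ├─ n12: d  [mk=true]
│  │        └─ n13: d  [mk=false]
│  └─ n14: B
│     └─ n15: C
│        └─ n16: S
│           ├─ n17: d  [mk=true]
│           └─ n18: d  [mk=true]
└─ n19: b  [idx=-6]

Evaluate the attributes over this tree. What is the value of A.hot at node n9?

-8

1. n1.mk = true  [terminal]
2. n2.mk = 1  [1]
3. n3.acc = 13  [E.mk + 12]
4. n3.mk = false  [E.mk > 1]
5. n3.idx = "py"  ["py"]
6. n4.wid = "nq"  ["nq"]
7. n5.key = false  [false]
8. n6.mk = false  [terminal]
9. n7.mk = false  [terminal]
10. n5.live = "rq"  ["rq"]
11. n4.hot = 15  [15]
12. n4.val = 20  [len(A.wid) + 18]
13. n8.mk = false  [terminal]
14. n3.live = 11  [A.val - 9]
15. n9.wid = "wv"  ["wv"]
16. n11.fin = "ry"  ["ry"]
17. n11.off = 14  [14]
18. n11.idx = 1  [1]
19. n12.mk = true  [terminal]
20. n13.mk = false  [terminal]
21. n11.acc = "ury"  ["u" ++ B.fin]
22. n10.key = 13  [len(B.acc) + 10]
23. n10.wid = false  [false]
24. n9.hot = -8  [S.key - 21]
25. n9.val = 26  [26]
26. n14.fin = "pu"  ["pu"]
27. n14.off = 18  [18]
28. n14.idx = 29  [E.mk + 28]
29. n15.acc = -4  [B.idx - 33]
30. n15.mk = true  [B.off > 17]
31. n15.idx = "puz"  [B.fin ++ "z"]
32. n17.mk = true  [terminal]
33. n18.mk = true  [terminal]
34. n16.key = -8  [-8]
35. n16.wid = true  [d₁.mk == true]
36. n15.live = 16  [C.acc * -1 + 12]
37. n14.acc = "rpu"  ["r" ++ B.fin]
38. n2.key = true  [E.mk > 0]
39. n2.lim = 19  [C.live + 8]
40. n19.idx = -6  [terminal]
41. n0.key = 7  [b.idx * -1 + 1]
42. n0.wid = true  [E.key == true]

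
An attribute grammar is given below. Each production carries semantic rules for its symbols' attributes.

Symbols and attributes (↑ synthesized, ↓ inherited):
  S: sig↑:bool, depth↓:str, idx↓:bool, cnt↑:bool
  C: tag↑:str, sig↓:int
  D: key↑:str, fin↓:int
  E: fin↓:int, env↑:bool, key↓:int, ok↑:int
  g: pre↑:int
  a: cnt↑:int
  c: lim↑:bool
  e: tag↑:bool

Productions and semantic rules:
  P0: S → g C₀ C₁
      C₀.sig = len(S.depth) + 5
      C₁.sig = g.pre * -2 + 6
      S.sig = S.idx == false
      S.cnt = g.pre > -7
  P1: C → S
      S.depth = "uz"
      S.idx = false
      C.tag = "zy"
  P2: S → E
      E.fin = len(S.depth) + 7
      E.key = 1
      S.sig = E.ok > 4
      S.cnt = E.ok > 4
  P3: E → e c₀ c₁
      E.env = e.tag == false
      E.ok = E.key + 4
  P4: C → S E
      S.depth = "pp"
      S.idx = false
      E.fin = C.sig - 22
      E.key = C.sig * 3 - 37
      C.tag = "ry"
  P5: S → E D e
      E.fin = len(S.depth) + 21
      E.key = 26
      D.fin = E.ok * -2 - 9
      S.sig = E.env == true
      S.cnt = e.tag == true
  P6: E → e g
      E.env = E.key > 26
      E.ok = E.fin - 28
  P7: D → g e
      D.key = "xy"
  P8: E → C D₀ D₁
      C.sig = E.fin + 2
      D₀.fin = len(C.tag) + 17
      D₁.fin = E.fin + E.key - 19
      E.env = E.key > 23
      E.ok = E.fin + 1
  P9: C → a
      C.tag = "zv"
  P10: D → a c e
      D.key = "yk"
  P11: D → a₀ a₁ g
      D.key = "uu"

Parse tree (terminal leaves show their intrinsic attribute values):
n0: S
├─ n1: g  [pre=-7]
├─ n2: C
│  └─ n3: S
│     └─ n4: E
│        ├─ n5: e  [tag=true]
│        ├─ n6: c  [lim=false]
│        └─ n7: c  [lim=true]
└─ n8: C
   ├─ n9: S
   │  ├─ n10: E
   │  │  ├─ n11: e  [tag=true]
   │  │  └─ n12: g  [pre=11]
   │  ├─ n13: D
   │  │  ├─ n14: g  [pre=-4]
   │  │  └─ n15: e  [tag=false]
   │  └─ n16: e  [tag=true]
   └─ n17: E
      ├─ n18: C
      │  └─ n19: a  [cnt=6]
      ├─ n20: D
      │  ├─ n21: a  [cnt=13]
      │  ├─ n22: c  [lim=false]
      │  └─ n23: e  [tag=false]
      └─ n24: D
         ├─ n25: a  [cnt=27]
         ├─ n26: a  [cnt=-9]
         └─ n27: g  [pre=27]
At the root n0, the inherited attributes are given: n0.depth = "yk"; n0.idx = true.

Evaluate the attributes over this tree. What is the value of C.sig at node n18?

1. n0.depth = "yk"  [given at root]
2. n0.idx = true  [given at root]
3. n1.pre = -7  [terminal]
4. n2.sig = 7  [len(S.depth) + 5]
5. n3.depth = "uz"  ["uz"]
6. n3.idx = false  [false]
7. n4.fin = 9  [len(S.depth) + 7]
8. n4.key = 1  [1]
9. n5.tag = true  [terminal]
10. n6.lim = false  [terminal]
11. n7.lim = true  [terminal]
12. n4.env = false  [e.tag == false]
13. n4.ok = 5  [E.key + 4]
14. n3.sig = true  [E.ok > 4]
15. n3.cnt = true  [E.ok > 4]
16. n2.tag = "zy"  ["zy"]
17. n8.sig = 20  [g.pre * -2 + 6]
18. n9.depth = "pp"  ["pp"]
19. n9.idx = false  [false]
20. n10.fin = 23  [len(S.depth) + 21]
21. n10.key = 26  [26]
22. n11.tag = true  [terminal]
23. n12.pre = 11  [terminal]
24. n10.env = false  [E.key > 26]
25. n10.ok = -5  [E.fin - 28]
26. n13.fin = 1  [E.ok * -2 - 9]
27. n14.pre = -4  [terminal]
28. n15.tag = false  [terminal]
29. n13.key = "xy"  ["xy"]
30. n16.tag = true  [terminal]
31. n9.sig = false  [E.env == true]
32. n9.cnt = true  [e.tag == true]
33. n17.fin = -2  [C.sig - 22]
34. n17.key = 23  [C.sig * 3 - 37]
35. n18.sig = 0  [E.fin + 2]
36. n19.cnt = 6  [terminal]
37. n18.tag = "zv"  ["zv"]
38. n20.fin = 19  [len(C.tag) + 17]
39. n21.cnt = 13  [terminal]
40. n22.lim = false  [terminal]
41. n23.tag = false  [terminal]
42. n20.key = "yk"  ["yk"]
43. n24.fin = 2  [E.fin + E.key - 19]
44. n25.cnt = 27  [terminal]
45. n26.cnt = -9  [terminal]
46. n27.pre = 27  [terminal]
47. n24.key = "uu"  ["uu"]
48. n17.env = false  [E.key > 23]
49. n17.ok = -1  [E.fin + 1]
50. n8.tag = "ry"  ["ry"]
51. n0.sig = false  [S.idx == false]
52. n0.cnt = false  [g.pre > -7]

0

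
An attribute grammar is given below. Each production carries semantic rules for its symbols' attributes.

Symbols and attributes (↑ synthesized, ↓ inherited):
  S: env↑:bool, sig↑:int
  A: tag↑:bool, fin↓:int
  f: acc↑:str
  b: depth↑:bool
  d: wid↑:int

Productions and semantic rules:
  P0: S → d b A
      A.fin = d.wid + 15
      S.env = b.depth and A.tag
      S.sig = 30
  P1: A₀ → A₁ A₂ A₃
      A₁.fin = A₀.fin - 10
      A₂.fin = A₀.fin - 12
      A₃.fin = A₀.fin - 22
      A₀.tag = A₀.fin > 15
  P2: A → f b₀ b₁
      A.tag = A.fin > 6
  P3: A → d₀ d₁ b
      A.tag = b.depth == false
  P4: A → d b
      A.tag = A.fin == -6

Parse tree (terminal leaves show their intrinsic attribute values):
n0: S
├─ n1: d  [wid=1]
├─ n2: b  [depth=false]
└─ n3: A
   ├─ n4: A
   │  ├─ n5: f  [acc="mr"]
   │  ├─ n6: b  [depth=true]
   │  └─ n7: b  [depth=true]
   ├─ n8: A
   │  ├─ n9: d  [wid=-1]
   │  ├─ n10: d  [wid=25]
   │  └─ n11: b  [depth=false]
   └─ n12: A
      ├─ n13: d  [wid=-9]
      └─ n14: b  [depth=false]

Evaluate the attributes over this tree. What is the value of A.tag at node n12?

true

1. n1.wid = 1  [terminal]
2. n2.depth = false  [terminal]
3. n3.fin = 16  [d.wid + 15]
4. n4.fin = 6  [A₀.fin - 10]
5. n5.acc = "mr"  [terminal]
6. n6.depth = true  [terminal]
7. n7.depth = true  [terminal]
8. n4.tag = false  [A.fin > 6]
9. n8.fin = 4  [A₀.fin - 12]
10. n9.wid = -1  [terminal]
11. n10.wid = 25  [terminal]
12. n11.depth = false  [terminal]
13. n8.tag = true  [b.depth == false]
14. n12.fin = -6  [A₀.fin - 22]
15. n13.wid = -9  [terminal]
16. n14.depth = false  [terminal]
17. n12.tag = true  [A.fin == -6]
18. n3.tag = true  [A₀.fin > 15]
19. n0.env = false  [b.depth and A.tag]
20. n0.sig = 30  [30]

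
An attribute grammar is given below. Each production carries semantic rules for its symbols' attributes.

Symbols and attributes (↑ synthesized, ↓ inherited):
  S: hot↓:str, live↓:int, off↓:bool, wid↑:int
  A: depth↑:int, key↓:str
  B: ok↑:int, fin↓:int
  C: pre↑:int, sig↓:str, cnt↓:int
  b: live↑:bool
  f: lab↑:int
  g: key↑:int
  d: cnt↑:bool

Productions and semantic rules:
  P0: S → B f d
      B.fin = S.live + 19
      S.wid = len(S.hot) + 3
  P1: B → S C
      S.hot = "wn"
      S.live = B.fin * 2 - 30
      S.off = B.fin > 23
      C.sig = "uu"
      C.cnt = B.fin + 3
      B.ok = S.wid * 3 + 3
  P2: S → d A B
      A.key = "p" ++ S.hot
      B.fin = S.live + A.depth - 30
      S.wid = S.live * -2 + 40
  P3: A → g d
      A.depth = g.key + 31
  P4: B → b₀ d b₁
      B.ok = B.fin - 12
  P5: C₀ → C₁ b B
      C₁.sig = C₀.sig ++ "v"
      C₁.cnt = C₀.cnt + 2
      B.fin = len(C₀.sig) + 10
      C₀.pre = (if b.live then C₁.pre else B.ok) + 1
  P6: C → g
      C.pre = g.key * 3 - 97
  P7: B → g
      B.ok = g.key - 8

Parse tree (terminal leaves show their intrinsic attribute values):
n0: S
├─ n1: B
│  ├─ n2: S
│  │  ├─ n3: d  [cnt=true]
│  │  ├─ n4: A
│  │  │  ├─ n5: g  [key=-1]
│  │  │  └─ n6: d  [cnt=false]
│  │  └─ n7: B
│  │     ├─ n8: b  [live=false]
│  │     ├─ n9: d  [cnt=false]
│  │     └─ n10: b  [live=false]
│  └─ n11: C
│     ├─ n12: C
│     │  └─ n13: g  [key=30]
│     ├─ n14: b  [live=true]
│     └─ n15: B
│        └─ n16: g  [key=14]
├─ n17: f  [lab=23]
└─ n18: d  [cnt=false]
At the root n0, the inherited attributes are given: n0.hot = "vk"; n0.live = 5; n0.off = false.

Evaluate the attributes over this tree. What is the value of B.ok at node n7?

6

1. n0.hot = "vk"  [given at root]
2. n0.live = 5  [given at root]
3. n0.off = false  [given at root]
4. n1.fin = 24  [S.live + 19]
5. n2.hot = "wn"  ["wn"]
6. n2.live = 18  [B.fin * 2 - 30]
7. n2.off = true  [B.fin > 23]
8. n3.cnt = true  [terminal]
9. n4.key = "pwn"  ["p" ++ S.hot]
10. n5.key = -1  [terminal]
11. n6.cnt = false  [terminal]
12. n4.depth = 30  [g.key + 31]
13. n7.fin = 18  [S.live + A.depth - 30]
14. n8.live = false  [terminal]
15. n9.cnt = false  [terminal]
16. n10.live = false  [terminal]
17. n7.ok = 6  [B.fin - 12]
18. n2.wid = 4  [S.live * -2 + 40]
19. n11.sig = "uu"  ["uu"]
20. n11.cnt = 27  [B.fin + 3]
21. n12.sig = "uuv"  [C₀.sig ++ "v"]
22. n12.cnt = 29  [C₀.cnt + 2]
23. n13.key = 30  [terminal]
24. n12.pre = -7  [g.key * 3 - 97]
25. n14.live = true  [terminal]
26. n15.fin = 12  [len(C₀.sig) + 10]
27. n16.key = 14  [terminal]
28. n15.ok = 6  [g.key - 8]
29. n11.pre = -6  [(if b.live then C₁.pre else B.ok) + 1]
30. n1.ok = 15  [S.wid * 3 + 3]
31. n17.lab = 23  [terminal]
32. n18.cnt = false  [terminal]
33. n0.wid = 5  [len(S.hot) + 3]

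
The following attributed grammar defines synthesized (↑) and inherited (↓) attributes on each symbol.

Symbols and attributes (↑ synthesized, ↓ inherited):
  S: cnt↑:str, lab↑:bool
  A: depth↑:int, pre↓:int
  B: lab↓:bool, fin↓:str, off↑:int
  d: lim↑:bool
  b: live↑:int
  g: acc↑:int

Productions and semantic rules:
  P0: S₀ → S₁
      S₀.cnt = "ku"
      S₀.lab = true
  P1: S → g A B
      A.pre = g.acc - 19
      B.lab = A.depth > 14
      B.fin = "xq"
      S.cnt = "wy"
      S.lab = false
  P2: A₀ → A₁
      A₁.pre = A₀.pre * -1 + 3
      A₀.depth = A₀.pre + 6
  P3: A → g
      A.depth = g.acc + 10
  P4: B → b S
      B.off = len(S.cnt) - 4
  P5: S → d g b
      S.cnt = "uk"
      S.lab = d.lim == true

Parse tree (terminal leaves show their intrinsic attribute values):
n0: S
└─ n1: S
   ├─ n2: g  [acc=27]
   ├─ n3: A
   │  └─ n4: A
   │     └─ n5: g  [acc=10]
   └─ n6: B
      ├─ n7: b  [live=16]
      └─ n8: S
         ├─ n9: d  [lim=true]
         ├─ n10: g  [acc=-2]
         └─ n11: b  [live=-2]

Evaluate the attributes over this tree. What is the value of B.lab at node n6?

1. n2.acc = 27  [terminal]
2. n3.pre = 8  [g.acc - 19]
3. n4.pre = -5  [A₀.pre * -1 + 3]
4. n5.acc = 10  [terminal]
5. n4.depth = 20  [g.acc + 10]
6. n3.depth = 14  [A₀.pre + 6]
7. n6.lab = false  [A.depth > 14]
8. n6.fin = "xq"  ["xq"]
9. n7.live = 16  [terminal]
10. n9.lim = true  [terminal]
11. n10.acc = -2  [terminal]
12. n11.live = -2  [terminal]
13. n8.cnt = "uk"  ["uk"]
14. n8.lab = true  [d.lim == true]
15. n6.off = -2  [len(S.cnt) - 4]
16. n1.cnt = "wy"  ["wy"]
17. n1.lab = false  [false]
18. n0.cnt = "ku"  ["ku"]
19. n0.lab = true  [true]

false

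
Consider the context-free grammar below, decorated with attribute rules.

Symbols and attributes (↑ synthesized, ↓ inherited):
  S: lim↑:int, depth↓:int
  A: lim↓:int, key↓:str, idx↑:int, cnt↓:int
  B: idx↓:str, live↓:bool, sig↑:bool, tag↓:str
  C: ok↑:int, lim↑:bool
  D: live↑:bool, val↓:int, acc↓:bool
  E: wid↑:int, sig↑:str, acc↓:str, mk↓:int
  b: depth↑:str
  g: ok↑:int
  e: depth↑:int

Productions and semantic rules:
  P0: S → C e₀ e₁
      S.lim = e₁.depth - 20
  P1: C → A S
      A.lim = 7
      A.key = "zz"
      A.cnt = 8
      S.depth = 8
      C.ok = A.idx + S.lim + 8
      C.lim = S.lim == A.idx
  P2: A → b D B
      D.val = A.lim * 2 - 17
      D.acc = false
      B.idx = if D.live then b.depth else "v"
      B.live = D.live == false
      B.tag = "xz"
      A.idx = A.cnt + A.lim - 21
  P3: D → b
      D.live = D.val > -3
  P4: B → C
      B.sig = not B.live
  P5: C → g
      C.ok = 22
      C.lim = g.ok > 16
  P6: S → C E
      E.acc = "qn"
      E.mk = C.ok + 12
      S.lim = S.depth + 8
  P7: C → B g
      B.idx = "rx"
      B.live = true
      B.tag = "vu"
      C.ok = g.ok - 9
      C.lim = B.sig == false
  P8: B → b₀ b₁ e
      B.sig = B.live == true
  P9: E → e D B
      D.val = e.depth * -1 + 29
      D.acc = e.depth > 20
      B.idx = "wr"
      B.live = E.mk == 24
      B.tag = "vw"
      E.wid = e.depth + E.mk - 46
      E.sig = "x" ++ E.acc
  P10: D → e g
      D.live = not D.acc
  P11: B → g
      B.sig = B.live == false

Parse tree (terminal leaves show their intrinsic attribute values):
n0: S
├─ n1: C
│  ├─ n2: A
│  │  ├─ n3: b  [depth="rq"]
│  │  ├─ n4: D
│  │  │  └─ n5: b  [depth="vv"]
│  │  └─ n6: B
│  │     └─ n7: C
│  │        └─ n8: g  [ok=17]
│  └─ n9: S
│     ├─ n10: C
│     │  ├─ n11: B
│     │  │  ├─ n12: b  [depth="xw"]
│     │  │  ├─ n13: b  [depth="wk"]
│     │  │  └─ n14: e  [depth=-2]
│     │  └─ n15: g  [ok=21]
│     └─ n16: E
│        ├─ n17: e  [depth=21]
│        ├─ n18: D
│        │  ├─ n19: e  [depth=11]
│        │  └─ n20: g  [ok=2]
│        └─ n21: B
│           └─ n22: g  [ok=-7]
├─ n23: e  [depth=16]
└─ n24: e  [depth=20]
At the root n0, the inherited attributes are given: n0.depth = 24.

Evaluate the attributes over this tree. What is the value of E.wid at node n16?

1. n0.depth = 24  [given at root]
2. n2.lim = 7  [7]
3. n2.key = "zz"  ["zz"]
4. n2.cnt = 8  [8]
5. n3.depth = "rq"  [terminal]
6. n4.val = -3  [A.lim * 2 - 17]
7. n4.acc = false  [false]
8. n5.depth = "vv"  [terminal]
9. n4.live = false  [D.val > -3]
10. n6.idx = "v"  [if D.live then b.depth else "v"]
11. n6.live = true  [D.live == false]
12. n6.tag = "xz"  ["xz"]
13. n8.ok = 17  [terminal]
14. n7.ok = 22  [22]
15. n7.lim = true  [g.ok > 16]
16. n6.sig = false  [not B.live]
17. n2.idx = -6  [A.cnt + A.lim - 21]
18. n9.depth = 8  [8]
19. n11.idx = "rx"  ["rx"]
20. n11.live = true  [true]
21. n11.tag = "vu"  ["vu"]
22. n12.depth = "xw"  [terminal]
23. n13.depth = "wk"  [terminal]
24. n14.depth = -2  [terminal]
25. n11.sig = true  [B.live == true]
26. n15.ok = 21  [terminal]
27. n10.ok = 12  [g.ok - 9]
28. n10.lim = false  [B.sig == false]
29. n16.acc = "qn"  ["qn"]
30. n16.mk = 24  [C.ok + 12]
31. n17.depth = 21  [terminal]
32. n18.val = 8  [e.depth * -1 + 29]
33. n18.acc = true  [e.depth > 20]
34. n19.depth = 11  [terminal]
35. n20.ok = 2  [terminal]
36. n18.live = false  [not D.acc]
37. n21.idx = "wr"  ["wr"]
38. n21.live = true  [E.mk == 24]
39. n21.tag = "vw"  ["vw"]
40. n22.ok = -7  [terminal]
41. n21.sig = false  [B.live == false]
42. n16.wid = -1  [e.depth + E.mk - 46]
43. n16.sig = "xqn"  ["x" ++ E.acc]
44. n9.lim = 16  [S.depth + 8]
45. n1.ok = 18  [A.idx + S.lim + 8]
46. n1.lim = false  [S.lim == A.idx]
47. n23.depth = 16  [terminal]
48. n24.depth = 20  [terminal]
49. n0.lim = 0  [e₁.depth - 20]

-1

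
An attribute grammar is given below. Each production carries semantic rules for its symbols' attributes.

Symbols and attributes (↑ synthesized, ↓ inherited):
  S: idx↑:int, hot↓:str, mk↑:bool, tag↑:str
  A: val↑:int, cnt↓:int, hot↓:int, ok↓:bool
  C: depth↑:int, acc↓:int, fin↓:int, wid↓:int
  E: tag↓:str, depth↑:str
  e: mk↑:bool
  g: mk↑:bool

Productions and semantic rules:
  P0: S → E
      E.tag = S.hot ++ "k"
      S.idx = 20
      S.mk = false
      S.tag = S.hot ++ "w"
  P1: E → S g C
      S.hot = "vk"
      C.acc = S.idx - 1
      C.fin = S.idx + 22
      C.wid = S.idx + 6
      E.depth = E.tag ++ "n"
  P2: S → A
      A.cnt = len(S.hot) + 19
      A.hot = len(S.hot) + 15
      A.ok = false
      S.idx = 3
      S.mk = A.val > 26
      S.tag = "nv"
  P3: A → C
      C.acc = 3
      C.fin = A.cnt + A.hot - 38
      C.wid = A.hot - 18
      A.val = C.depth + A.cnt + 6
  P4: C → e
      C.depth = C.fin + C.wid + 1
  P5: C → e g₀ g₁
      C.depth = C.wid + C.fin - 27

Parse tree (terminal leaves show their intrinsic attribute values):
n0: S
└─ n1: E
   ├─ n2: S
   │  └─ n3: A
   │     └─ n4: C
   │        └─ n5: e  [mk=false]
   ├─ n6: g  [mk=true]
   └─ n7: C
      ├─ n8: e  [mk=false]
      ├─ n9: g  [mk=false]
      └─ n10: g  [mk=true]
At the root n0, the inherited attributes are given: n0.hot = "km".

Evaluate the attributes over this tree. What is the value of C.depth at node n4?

0

1. n0.hot = "km"  [given at root]
2. n1.tag = "kmk"  [S.hot ++ "k"]
3. n2.hot = "vk"  ["vk"]
4. n3.cnt = 21  [len(S.hot) + 19]
5. n3.hot = 17  [len(S.hot) + 15]
6. n3.ok = false  [false]
7. n4.acc = 3  [3]
8. n4.fin = 0  [A.cnt + A.hot - 38]
9. n4.wid = -1  [A.hot - 18]
10. n5.mk = false  [terminal]
11. n4.depth = 0  [C.fin + C.wid + 1]
12. n3.val = 27  [C.depth + A.cnt + 6]
13. n2.idx = 3  [3]
14. n2.mk = true  [A.val > 26]
15. n2.tag = "nv"  ["nv"]
16. n6.mk = true  [terminal]
17. n7.acc = 2  [S.idx - 1]
18. n7.fin = 25  [S.idx + 22]
19. n7.wid = 9  [S.idx + 6]
20. n8.mk = false  [terminal]
21. n9.mk = false  [terminal]
22. n10.mk = true  [terminal]
23. n7.depth = 7  [C.wid + C.fin - 27]
24. n1.depth = "kmkn"  [E.tag ++ "n"]
25. n0.idx = 20  [20]
26. n0.mk = false  [false]
27. n0.tag = "kmw"  [S.hot ++ "w"]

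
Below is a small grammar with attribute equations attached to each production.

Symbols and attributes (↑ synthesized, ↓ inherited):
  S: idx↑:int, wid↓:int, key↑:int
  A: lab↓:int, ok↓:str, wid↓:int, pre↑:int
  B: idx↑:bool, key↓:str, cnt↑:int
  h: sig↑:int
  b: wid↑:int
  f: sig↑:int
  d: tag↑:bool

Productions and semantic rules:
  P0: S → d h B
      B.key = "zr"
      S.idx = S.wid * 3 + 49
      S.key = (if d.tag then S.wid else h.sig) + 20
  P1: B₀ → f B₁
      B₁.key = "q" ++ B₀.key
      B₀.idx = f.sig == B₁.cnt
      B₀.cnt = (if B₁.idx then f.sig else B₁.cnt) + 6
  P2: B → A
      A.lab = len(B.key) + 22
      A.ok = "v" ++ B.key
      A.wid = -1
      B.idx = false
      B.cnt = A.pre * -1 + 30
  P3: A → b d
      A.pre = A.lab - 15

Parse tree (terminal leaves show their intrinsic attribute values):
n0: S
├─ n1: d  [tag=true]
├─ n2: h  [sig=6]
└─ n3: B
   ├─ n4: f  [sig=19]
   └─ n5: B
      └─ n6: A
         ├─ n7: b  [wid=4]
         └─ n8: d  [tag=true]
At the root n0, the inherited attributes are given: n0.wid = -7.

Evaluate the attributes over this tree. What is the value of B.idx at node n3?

1. n0.wid = -7  [given at root]
2. n1.tag = true  [terminal]
3. n2.sig = 6  [terminal]
4. n3.key = "zr"  ["zr"]
5. n4.sig = 19  [terminal]
6. n5.key = "qzr"  ["q" ++ B₀.key]
7. n6.lab = 25  [len(B.key) + 22]
8. n6.ok = "vqzr"  ["v" ++ B.key]
9. n6.wid = -1  [-1]
10. n7.wid = 4  [terminal]
11. n8.tag = true  [terminal]
12. n6.pre = 10  [A.lab - 15]
13. n5.idx = false  [false]
14. n5.cnt = 20  [A.pre * -1 + 30]
15. n3.idx = false  [f.sig == B₁.cnt]
16. n3.cnt = 26  [(if B₁.idx then f.sig else B₁.cnt) + 6]
17. n0.idx = 28  [S.wid * 3 + 49]
18. n0.key = 13  [(if d.tag then S.wid else h.sig) + 20]

false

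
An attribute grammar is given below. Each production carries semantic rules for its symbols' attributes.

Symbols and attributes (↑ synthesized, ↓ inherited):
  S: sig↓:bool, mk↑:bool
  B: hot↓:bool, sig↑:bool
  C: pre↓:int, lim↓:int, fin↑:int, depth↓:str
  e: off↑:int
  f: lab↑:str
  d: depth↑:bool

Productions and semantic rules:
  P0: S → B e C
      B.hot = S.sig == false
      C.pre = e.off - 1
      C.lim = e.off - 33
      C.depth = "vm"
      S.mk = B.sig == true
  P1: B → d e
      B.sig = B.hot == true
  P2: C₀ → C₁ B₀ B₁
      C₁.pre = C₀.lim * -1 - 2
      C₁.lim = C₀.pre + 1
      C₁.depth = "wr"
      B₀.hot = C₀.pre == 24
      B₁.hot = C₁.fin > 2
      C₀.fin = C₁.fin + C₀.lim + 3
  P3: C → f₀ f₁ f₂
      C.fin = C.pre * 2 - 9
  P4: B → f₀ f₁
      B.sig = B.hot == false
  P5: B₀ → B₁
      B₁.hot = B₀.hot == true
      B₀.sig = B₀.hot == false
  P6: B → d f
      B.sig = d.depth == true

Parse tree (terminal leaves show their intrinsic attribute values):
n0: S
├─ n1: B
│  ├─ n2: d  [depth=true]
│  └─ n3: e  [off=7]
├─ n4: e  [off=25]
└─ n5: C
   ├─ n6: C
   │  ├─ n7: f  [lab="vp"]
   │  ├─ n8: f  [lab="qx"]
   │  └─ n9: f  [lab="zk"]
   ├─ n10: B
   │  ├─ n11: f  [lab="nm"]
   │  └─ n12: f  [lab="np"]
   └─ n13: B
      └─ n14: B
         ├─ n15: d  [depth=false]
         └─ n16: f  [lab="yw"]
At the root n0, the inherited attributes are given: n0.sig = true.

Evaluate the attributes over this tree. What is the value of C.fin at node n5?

-2

1. n0.sig = true  [given at root]
2. n1.hot = false  [S.sig == false]
3. n2.depth = true  [terminal]
4. n3.off = 7  [terminal]
5. n1.sig = false  [B.hot == true]
6. n4.off = 25  [terminal]
7. n5.pre = 24  [e.off - 1]
8. n5.lim = -8  [e.off - 33]
9. n5.depth = "vm"  ["vm"]
10. n6.pre = 6  [C₀.lim * -1 - 2]
11. n6.lim = 25  [C₀.pre + 1]
12. n6.depth = "wr"  ["wr"]
13. n7.lab = "vp"  [terminal]
14. n8.lab = "qx"  [terminal]
15. n9.lab = "zk"  [terminal]
16. n6.fin = 3  [C.pre * 2 - 9]
17. n10.hot = true  [C₀.pre == 24]
18. n11.lab = "nm"  [terminal]
19. n12.lab = "np"  [terminal]
20. n10.sig = false  [B.hot == false]
21. n13.hot = true  [C₁.fin > 2]
22. n14.hot = true  [B₀.hot == true]
23. n15.depth = false  [terminal]
24. n16.lab = "yw"  [terminal]
25. n14.sig = false  [d.depth == true]
26. n13.sig = false  [B₀.hot == false]
27. n5.fin = -2  [C₁.fin + C₀.lim + 3]
28. n0.mk = false  [B.sig == true]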